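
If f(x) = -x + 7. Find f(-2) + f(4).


f(-2) = 9
f(4) = 3
Sum = 12

12


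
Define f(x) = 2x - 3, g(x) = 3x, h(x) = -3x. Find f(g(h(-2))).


h(-2) = 6
g(6) = 18
f(18) = 33

33


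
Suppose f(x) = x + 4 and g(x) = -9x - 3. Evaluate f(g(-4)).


g(-4) = 33
f(33) = 37

37


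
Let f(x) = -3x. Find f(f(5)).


f(5) = -15
f(-15) = 45

45


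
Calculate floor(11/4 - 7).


11/4 = 2.75
2.75 - 7 = -4.25
floor(-4.25) = -5

-5


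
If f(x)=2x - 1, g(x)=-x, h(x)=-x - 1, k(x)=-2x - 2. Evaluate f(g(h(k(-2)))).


k(-2) = 2
h(2) = -3
g(-3) = 3
f(3) = 5

5


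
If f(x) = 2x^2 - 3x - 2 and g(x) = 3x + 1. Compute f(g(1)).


g(1) = 4
f(4) = 2*(4)^2 - 3*(4) - 2 = 18

18


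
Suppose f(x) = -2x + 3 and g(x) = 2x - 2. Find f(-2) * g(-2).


f(-2) = 7
g(-2) = -6
Product = -42

-42


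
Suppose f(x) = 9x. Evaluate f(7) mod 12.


3


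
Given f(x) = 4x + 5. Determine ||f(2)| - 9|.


4


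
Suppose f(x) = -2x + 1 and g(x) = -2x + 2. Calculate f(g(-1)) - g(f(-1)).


f(g(-1)) = -7
g(f(-1)) = -4
Difference = -3

-3


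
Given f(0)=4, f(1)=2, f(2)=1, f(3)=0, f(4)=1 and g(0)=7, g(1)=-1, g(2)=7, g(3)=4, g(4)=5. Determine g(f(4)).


f(4) = 1
g(1) = -1

-1


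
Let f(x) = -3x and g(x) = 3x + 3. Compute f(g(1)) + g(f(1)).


f(g(1)) = -18
g(f(1)) = -6
Sum = -24

-24


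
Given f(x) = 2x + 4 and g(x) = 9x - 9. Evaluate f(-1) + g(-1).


f(-1) = 2
g(-1) = -18
Sum = -16

-16


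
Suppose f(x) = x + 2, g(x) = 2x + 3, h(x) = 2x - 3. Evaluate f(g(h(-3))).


h(-3) = -9
g(-9) = -15
f(-15) = -13

-13


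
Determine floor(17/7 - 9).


17/7 = 2.4286
2.4286 - 9 = -6.5714
floor(-6.5714) = -7

-7


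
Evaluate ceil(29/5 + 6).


29/5 = 5.8
5.8 + 6 = 11.8
ceil(11.8) = 12

12


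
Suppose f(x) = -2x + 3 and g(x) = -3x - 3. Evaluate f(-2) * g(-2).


f(-2) = 7
g(-2) = 3
Product = 21

21


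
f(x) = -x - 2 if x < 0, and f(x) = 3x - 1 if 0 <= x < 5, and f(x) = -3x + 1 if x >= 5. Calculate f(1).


1 satisfies 0 <= x < 5
f(1) = 2

2


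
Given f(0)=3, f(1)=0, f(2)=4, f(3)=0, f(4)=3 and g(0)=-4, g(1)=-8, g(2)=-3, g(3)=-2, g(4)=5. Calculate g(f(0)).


f(0) = 3
g(3) = -2

-2


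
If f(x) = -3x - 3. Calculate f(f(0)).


f(0) = -3
f(-3) = 6

6


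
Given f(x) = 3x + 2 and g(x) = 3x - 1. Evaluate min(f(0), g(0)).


f(0) = 2
g(0) = -1
min = -1

-1


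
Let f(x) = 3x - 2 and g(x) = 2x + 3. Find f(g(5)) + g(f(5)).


f(g(5)) = 37
g(f(5)) = 29
Sum = 66

66


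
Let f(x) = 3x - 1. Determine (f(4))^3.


f(4) = 11
(11)^3 = 1331

1331


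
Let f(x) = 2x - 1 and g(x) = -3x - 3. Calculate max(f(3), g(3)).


f(3) = 5
g(3) = -12
max = 5

5


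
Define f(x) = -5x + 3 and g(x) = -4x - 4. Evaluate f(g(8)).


183


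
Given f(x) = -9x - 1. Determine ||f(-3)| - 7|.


19


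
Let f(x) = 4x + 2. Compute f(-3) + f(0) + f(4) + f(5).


f(-3) = -10
f(0) = 2
f(4) = 18
f(5) = 22
Sum = 32

32


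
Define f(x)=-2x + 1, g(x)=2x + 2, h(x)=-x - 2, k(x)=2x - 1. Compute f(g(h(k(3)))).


k(3) = 5
h(5) = -7
g(-7) = -12
f(-12) = 25

25


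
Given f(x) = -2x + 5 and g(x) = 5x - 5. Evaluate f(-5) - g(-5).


45


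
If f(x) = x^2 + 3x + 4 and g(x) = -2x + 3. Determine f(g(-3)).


112


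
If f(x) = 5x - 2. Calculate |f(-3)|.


17


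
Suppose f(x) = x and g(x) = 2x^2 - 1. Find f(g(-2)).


g(-2) = 7
f(7) = 7

7


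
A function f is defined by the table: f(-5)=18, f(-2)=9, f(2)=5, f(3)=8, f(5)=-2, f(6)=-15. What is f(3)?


Reading from the table at x = 3

8


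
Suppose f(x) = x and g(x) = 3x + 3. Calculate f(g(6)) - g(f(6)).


0


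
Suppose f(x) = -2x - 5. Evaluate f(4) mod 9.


f(4) = -13
-13 mod 9 = 5

5


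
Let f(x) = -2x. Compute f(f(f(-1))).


f(-1) = 2
f(2) = -4
f(-4) = 8

8


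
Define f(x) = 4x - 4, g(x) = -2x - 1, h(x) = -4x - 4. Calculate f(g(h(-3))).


h(-3) = 8
g(8) = -17
f(-17) = -72

-72


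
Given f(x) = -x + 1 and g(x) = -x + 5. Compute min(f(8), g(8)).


f(8) = -7
g(8) = -3
min = -7

-7


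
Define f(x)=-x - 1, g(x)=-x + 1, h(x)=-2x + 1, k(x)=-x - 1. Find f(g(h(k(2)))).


k(2) = -3
h(-3) = 7
g(7) = -6
f(-6) = 5

5


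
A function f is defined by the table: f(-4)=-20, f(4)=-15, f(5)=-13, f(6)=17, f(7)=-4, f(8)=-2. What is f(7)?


-4


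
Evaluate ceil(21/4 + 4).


21/4 = 5.25
5.25 + 4 = 9.25
ceil(9.25) = 10

10


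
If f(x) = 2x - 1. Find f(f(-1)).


f(-1) = -3
f(-3) = -7

-7


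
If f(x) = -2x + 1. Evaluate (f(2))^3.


f(2) = -3
(-3)^3 = -27

-27


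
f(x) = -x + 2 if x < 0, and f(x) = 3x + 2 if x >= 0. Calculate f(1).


1 satisfies x >= 0
f(1) = 5

5


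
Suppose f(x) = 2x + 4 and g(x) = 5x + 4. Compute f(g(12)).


g(12) = 64
f(64) = 132

132


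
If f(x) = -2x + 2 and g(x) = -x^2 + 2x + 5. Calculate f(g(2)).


-8


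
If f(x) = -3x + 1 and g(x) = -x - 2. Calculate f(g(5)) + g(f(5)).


f(g(5)) = 22
g(f(5)) = 12
Sum = 34

34


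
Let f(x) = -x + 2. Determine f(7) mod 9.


4


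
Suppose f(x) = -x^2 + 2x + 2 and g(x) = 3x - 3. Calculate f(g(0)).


-13


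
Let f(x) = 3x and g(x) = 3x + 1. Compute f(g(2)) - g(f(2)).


f(g(2)) = 21
g(f(2)) = 19
Difference = 2

2


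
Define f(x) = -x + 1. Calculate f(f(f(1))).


f(1) = 0
f(0) = 1
f(1) = 0

0


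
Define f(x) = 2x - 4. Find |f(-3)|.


f(-3) = -10
|-10| = 10

10


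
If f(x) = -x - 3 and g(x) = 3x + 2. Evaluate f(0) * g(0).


f(0) = -3
g(0) = 2
Product = -6

-6


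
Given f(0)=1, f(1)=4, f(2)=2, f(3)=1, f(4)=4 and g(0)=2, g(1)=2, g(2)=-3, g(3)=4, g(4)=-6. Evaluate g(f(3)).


f(3) = 1
g(1) = 2

2


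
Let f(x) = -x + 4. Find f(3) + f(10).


f(3) = 1
f(10) = -6
Sum = -5

-5


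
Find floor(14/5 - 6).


14/5 = 2.8
2.8 - 6 = -3.2
floor(-3.2) = -4

-4


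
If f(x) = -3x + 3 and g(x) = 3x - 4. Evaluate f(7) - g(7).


f(7) = -18
g(7) = 17
Difference = -35

-35


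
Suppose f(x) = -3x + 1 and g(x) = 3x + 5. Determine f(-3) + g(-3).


f(-3) = 10
g(-3) = -4
Sum = 6

6


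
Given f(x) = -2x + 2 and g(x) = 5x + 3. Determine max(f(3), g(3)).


18


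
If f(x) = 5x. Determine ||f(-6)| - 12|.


f(-6) = -30
|-30| = 30
|30 - 12| = 18

18


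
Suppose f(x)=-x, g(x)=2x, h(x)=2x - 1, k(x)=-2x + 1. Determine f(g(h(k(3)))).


k(3) = -5
h(-5) = -11
g(-11) = -22
f(-22) = 22

22


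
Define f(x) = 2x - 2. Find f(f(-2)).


f(-2) = -6
f(-6) = -14

-14


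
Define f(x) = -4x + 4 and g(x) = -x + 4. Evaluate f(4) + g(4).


f(4) = -12
g(4) = 0
Sum = -12

-12


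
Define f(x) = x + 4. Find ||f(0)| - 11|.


f(0) = 4
|4| = 4
|4 - 11| = 7

7


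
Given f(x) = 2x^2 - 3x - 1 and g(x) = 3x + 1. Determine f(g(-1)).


g(-1) = -2
f(-2) = 2*(-2)^2 - 3*(-2) - 1 = 13

13


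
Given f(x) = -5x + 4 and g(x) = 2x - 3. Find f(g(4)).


g(4) = 5
f(5) = -21

-21


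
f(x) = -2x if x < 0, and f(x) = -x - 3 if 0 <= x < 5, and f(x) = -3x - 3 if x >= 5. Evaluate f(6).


6 satisfies x >= 5
f(6) = -21

-21


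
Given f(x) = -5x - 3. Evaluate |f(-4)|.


f(-4) = 17
|17| = 17

17


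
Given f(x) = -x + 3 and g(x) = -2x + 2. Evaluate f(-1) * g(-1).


f(-1) = 4
g(-1) = 4
Product = 16

16


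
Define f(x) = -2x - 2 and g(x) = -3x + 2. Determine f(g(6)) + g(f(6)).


f(g(6)) = 30
g(f(6)) = 44
Sum = 74

74


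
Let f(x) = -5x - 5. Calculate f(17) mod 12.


f(17) = -90
-90 mod 12 = 6

6


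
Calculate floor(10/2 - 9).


10/2 = 5
5 - 9 = -4
floor(-4) = -4

-4


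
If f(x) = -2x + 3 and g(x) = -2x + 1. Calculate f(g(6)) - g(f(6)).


f(g(6)) = 25
g(f(6)) = 19
Difference = 6

6


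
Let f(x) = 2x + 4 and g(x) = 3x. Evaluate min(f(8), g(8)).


f(8) = 20
g(8) = 24
min = 20

20


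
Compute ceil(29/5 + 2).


29/5 = 5.8
5.8 + 2 = 7.8
ceil(7.8) = 8

8


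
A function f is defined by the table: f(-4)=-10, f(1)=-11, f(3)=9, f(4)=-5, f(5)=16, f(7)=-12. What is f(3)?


9


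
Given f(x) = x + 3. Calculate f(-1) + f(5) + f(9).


f(-1) = 2
f(5) = 8
f(9) = 12
Sum = 22

22


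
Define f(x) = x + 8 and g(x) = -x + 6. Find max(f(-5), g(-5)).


11


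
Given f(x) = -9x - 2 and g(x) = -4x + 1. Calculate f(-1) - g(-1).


f(-1) = 7
g(-1) = 5
Difference = 2

2


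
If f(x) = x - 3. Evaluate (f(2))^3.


f(2) = -1
(-1)^3 = -1

-1


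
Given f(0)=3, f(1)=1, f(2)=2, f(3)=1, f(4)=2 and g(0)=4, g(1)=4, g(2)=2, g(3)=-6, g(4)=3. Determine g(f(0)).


f(0) = 3
g(3) = -6

-6


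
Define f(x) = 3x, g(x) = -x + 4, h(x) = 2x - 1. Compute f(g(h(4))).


h(4) = 7
g(7) = -3
f(-3) = -9

-9


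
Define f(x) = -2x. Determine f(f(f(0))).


f(0) = 0
f(0) = 0
f(0) = 0

0


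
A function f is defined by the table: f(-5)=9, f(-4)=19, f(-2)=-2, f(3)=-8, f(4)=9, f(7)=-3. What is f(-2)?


Reading from the table at x = -2

-2


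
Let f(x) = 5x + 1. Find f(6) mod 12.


7


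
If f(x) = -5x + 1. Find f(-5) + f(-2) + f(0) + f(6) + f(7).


f(-5) = 26
f(-2) = 11
f(0) = 1
f(6) = -29
f(7) = -34
Sum = -25

-25


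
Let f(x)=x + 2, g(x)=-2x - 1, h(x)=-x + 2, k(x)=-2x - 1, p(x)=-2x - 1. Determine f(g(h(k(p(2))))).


p(2) = -5
k(-5) = 9
h(9) = -7
g(-7) = 13
f(13) = 15

15


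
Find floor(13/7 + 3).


13/7 = 1.8571
1.8571 + 3 = 4.8571
floor(4.8571) = 4

4


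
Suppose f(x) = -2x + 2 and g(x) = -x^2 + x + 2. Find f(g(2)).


g(2) = 0
f(0) = 2

2


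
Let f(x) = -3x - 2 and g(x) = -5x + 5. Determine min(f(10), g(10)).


-45


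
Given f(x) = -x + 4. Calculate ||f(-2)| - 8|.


f(-2) = 6
|6| = 6
|6 - 8| = 2

2


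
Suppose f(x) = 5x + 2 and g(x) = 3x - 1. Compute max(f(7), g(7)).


f(7) = 37
g(7) = 20
max = 37

37


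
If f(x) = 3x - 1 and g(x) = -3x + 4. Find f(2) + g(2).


f(2) = 5
g(2) = -2
Sum = 3

3


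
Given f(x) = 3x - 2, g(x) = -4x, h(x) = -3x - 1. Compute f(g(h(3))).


h(3) = -10
g(-10) = 40
f(40) = 118

118


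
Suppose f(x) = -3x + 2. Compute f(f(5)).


f(5) = -13
f(-13) = 41

41


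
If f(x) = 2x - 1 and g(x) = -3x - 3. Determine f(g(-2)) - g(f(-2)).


f(g(-2)) = 5
g(f(-2)) = 12
Difference = -7

-7


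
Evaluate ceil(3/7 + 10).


3/7 = 0.4286
0.4286 + 10 = 10.4286
ceil(10.4286) = 11

11


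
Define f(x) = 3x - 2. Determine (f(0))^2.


f(0) = -2
(-2)^2 = 4

4


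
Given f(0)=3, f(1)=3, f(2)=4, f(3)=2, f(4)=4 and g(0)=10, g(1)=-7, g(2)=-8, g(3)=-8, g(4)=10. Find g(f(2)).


f(2) = 4
g(4) = 10

10


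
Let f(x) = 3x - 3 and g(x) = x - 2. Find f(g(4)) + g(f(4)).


10


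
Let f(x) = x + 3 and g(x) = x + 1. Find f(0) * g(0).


3


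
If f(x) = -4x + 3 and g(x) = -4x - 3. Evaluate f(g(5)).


95


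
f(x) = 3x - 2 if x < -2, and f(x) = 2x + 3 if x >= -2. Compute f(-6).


-6 satisfies x < -2
f(-6) = -20

-20


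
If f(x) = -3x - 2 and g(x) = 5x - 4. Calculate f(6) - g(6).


f(6) = -20
g(6) = 26
Difference = -46

-46


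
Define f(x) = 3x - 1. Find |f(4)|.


f(4) = 11
|11| = 11

11


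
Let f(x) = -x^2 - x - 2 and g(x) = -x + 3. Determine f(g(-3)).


-44


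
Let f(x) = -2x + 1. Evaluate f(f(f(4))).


f(4) = -7
f(-7) = 15
f(15) = -29

-29


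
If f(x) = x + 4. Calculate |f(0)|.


f(0) = 4
|4| = 4

4


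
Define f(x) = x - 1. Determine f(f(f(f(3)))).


f(3) = 2
f(2) = 1
f(1) = 0
f(0) = -1

-1


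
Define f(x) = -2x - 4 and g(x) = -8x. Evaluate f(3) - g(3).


14


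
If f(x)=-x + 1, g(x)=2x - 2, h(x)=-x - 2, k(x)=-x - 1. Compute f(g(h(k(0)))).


k(0) = -1
h(-1) = -1
g(-1) = -4
f(-4) = 5

5


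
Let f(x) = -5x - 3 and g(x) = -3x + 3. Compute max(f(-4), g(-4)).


f(-4) = 17
g(-4) = 15
max = 17

17


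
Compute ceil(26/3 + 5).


26/3 = 8.6667
8.6667 + 5 = 13.6667
ceil(13.6667) = 14

14


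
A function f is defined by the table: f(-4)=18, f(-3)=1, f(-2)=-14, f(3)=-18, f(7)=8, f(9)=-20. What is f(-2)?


Reading from the table at x = -2

-14


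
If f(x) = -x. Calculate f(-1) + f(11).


-10


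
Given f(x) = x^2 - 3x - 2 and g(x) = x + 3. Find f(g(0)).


g(0) = 3
f(3) = 1*(3)^2 - 3*(3) - 2 = -2

-2


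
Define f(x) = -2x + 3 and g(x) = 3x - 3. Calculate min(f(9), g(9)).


f(9) = -15
g(9) = 24
min = -15

-15


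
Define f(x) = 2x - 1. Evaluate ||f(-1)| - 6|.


f(-1) = -3
|-3| = 3
|3 - 6| = 3

3


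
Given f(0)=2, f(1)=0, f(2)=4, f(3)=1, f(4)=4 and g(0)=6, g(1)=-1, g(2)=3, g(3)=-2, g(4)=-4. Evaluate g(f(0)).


f(0) = 2
g(2) = 3

3


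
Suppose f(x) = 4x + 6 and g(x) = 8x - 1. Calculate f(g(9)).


g(9) = 71
f(71) = 290

290


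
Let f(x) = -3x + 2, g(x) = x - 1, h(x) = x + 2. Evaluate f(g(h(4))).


-13


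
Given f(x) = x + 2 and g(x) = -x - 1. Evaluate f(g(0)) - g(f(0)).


f(g(0)) = 1
g(f(0)) = -3
Difference = 4

4


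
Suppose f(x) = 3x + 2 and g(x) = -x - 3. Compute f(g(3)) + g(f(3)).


f(g(3)) = -16
g(f(3)) = -14
Sum = -30

-30


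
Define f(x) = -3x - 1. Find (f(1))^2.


f(1) = -4
(-4)^2 = 16

16


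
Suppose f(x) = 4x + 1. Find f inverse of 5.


Solve 4x + 1 = 5
x = (5 - 1) / 4 = 1

1


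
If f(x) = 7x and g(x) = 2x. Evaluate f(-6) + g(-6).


f(-6) = -42
g(-6) = -12
Sum = -54

-54


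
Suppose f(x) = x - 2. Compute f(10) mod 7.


1


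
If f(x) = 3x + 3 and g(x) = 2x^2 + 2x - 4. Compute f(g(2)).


g(2) = 8
f(8) = 27

27


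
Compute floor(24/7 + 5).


24/7 = 3.4286
3.4286 + 5 = 8.4286
floor(8.4286) = 8

8


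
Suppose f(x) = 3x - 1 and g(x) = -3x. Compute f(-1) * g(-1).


f(-1) = -4
g(-1) = 3
Product = -12

-12


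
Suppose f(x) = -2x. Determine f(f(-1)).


-4


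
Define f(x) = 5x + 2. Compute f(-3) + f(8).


f(-3) = -13
f(8) = 42
Sum = 29

29


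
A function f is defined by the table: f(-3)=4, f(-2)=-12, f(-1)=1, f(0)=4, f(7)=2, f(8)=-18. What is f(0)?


4


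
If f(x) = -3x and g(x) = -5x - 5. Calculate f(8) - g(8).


f(8) = -24
g(8) = -45
Difference = 21

21


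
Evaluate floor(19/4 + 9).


19/4 = 4.75
4.75 + 9 = 13.75
floor(13.75) = 13

13


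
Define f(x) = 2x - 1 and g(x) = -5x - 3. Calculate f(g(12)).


-127


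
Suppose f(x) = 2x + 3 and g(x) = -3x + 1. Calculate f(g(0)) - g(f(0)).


13


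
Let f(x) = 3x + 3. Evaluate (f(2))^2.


f(2) = 9
(9)^2 = 81

81


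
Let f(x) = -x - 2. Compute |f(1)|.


3


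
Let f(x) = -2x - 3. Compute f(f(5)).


23


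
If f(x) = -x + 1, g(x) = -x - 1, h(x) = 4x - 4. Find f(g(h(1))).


h(1) = 0
g(0) = -1
f(-1) = 2

2


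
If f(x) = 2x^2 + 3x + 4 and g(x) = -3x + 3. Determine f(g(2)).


g(2) = -3
f(-3) = 2*(-3)^2 + 3*(-3) + 4 = 13

13


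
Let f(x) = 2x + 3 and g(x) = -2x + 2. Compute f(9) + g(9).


f(9) = 21
g(9) = -16
Sum = 5

5


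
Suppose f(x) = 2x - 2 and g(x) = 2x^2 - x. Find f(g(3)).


g(3) = 15
f(15) = 28

28


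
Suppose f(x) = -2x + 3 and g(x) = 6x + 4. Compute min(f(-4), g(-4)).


-20


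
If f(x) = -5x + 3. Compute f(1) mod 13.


f(1) = -2
-2 mod 13 = 11

11


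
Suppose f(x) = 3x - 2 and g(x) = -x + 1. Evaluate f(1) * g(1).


f(1) = 1
g(1) = 0
Product = 0

0


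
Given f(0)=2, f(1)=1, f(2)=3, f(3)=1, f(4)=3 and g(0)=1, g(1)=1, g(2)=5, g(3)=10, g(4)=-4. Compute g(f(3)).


f(3) = 1
g(1) = 1

1


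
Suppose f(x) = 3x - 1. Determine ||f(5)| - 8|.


f(5) = 14
|14| = 14
|14 - 8| = 6

6


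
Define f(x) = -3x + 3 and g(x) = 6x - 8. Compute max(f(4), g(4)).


16


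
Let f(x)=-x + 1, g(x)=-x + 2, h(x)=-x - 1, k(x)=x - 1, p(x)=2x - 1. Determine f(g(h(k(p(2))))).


p(2) = 3
k(3) = 2
h(2) = -3
g(-3) = 5
f(5) = -4

-4


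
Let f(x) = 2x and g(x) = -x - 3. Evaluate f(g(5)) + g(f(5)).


f(g(5)) = -16
g(f(5)) = -13
Sum = -29

-29


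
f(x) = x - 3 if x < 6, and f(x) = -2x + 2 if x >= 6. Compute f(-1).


-1 satisfies x < 6
f(-1) = -4

-4


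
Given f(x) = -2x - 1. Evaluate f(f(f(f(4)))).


f(4) = -9
f(-9) = 17
f(17) = -35
f(-35) = 69

69


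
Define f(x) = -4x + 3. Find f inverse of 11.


-2


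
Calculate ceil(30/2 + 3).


30/2 = 15
15 + 3 = 18
ceil(18) = 18

18


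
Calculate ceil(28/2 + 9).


28/2 = 14
14 + 9 = 23
ceil(23) = 23

23


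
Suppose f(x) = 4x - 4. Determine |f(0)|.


f(0) = -4
|-4| = 4

4


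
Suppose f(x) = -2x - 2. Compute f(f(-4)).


f(-4) = 6
f(6) = -14

-14


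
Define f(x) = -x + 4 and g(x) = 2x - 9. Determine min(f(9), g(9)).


f(9) = -5
g(9) = 9
min = -5

-5


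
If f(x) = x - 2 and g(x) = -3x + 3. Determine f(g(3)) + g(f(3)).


f(g(3)) = -8
g(f(3)) = 0
Sum = -8

-8


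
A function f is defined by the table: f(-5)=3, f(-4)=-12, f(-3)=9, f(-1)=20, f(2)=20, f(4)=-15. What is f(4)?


Reading from the table at x = 4

-15


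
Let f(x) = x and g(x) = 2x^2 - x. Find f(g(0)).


g(0) = 0
f(0) = 0

0


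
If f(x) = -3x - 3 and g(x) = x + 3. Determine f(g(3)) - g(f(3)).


-12


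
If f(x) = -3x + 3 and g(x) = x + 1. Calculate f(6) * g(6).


f(6) = -15
g(6) = 7
Product = -105

-105


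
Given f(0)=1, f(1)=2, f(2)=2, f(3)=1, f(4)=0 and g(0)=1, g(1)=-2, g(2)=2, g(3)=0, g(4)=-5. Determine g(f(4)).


f(4) = 0
g(0) = 1

1


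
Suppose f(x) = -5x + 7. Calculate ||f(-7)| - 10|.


f(-7) = 42
|42| = 42
|42 - 10| = 32

32


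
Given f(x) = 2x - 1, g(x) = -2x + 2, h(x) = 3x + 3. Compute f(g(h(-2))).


h(-2) = -3
g(-3) = 8
f(8) = 15

15


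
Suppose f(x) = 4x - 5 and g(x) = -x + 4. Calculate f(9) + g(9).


f(9) = 31
g(9) = -5
Sum = 26

26


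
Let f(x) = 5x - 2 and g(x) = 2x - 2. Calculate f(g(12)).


g(12) = 22
f(22) = 108

108


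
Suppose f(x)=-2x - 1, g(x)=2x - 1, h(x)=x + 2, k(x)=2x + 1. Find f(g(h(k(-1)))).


k(-1) = -1
h(-1) = 1
g(1) = 1
f(1) = -3

-3


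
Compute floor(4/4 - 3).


4/4 = 1
1 - 3 = -2
floor(-2) = -2

-2


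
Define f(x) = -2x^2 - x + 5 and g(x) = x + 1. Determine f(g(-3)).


g(-3) = -2
f(-2) = (-2)*(-2)^2 - 1*(-2) + 5 = -1

-1


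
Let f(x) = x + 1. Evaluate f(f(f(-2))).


1


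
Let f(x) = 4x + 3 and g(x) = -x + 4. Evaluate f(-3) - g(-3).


f(-3) = -9
g(-3) = 7
Difference = -16

-16


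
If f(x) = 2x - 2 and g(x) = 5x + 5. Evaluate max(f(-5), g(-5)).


f(-5) = -12
g(-5) = -20
max = -12

-12


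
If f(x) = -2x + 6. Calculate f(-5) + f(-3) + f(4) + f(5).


f(-5) = 16
f(-3) = 12
f(4) = -2
f(5) = -4
Sum = 22

22


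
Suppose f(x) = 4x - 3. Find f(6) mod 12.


9


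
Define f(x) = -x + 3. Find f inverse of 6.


-3


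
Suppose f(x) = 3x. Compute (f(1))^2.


f(1) = 3
(3)^2 = 9

9


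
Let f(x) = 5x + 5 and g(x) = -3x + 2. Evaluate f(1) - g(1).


f(1) = 10
g(1) = -1
Difference = 11

11


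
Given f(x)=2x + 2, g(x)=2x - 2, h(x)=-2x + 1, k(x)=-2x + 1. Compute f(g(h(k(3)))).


42


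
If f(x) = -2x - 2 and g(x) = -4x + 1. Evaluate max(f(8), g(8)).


f(8) = -18
g(8) = -31
max = -18

-18


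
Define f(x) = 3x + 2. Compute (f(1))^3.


f(1) = 5
(5)^3 = 125

125


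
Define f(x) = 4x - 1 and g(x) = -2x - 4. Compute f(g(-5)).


23


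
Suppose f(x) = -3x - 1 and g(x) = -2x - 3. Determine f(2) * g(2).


49


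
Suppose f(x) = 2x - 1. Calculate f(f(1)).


f(1) = 1
f(1) = 1

1


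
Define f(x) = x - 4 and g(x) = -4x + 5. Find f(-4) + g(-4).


f(-4) = -8
g(-4) = 21
Sum = 13

13


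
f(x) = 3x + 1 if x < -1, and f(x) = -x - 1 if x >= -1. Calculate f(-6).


-17


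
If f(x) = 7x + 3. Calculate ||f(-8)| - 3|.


f(-8) = -53
|-53| = 53
|53 - 3| = 50

50


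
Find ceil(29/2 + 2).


29/2 = 14.5
14.5 + 2 = 16.5
ceil(16.5) = 17

17


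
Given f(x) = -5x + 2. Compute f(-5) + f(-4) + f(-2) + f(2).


f(-5) = 27
f(-4) = 22
f(-2) = 12
f(2) = -8
Sum = 53

53


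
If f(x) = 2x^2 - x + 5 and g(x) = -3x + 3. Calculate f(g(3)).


g(3) = -6
f(-6) = 2*(-6)^2 - 1*(-6) + 5 = 83

83


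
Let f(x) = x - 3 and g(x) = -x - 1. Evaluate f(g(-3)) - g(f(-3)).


f(g(-3)) = -1
g(f(-3)) = 5
Difference = -6

-6


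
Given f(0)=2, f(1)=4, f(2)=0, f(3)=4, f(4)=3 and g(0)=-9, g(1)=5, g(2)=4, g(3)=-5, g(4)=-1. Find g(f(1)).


f(1) = 4
g(4) = -1

-1


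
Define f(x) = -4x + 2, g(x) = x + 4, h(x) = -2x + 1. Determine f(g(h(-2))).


h(-2) = 5
g(5) = 9
f(9) = -34

-34


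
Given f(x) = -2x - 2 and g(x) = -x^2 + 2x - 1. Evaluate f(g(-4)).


g(-4) = -25
f(-25) = 48

48


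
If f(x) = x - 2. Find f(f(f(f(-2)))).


f(-2) = -4
f(-4) = -6
f(-6) = -8
f(-8) = -10

-10


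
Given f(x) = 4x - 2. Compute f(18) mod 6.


f(18) = 70
70 mod 6 = 4

4


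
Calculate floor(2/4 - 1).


2/4 = 0.5
0.5 - 1 = -0.5
floor(-0.5) = -1

-1


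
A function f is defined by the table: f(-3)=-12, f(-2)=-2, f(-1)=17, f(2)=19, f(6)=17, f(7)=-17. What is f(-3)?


Reading from the table at x = -3

-12


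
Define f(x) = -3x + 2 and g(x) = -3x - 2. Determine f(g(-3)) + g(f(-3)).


f(g(-3)) = -19
g(f(-3)) = -35
Sum = -54

-54


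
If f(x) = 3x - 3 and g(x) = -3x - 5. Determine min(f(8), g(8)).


f(8) = 21
g(8) = -29
min = -29

-29


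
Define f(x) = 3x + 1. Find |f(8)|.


25


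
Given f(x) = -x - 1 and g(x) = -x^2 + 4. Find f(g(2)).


g(2) = 0
f(0) = -1

-1


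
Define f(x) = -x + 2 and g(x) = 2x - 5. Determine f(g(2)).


g(2) = -1
f(-1) = 3

3


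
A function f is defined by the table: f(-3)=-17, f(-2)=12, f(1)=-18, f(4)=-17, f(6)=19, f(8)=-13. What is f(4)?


-17


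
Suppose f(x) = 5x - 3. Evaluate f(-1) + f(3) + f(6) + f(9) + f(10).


f(-1) = -8
f(3) = 12
f(6) = 27
f(9) = 42
f(10) = 47
Sum = 120

120


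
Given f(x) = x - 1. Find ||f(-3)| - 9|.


f(-3) = -4
|-4| = 4
|4 - 9| = 5

5


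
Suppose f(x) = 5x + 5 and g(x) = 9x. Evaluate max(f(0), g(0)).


f(0) = 5
g(0) = 0
max = 5

5


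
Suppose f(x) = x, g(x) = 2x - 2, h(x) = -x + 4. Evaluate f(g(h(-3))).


h(-3) = 7
g(7) = 12
f(12) = 12

12


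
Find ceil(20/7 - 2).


20/7 = 2.8571
2.8571 - 2 = 0.8571
ceil(0.8571) = 1

1


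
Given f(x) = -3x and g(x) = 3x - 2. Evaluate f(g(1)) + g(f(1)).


-14


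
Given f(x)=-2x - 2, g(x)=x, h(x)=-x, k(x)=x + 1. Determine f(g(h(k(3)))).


k(3) = 4
h(4) = -4
g(-4) = -4
f(-4) = 6

6


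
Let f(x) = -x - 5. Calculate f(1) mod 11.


f(1) = -6
-6 mod 11 = 5

5


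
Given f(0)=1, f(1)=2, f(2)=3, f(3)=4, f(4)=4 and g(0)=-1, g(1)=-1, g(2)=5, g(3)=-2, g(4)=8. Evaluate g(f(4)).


f(4) = 4
g(4) = 8

8


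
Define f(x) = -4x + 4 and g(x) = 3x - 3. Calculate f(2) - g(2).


f(2) = -4
g(2) = 3
Difference = -7

-7


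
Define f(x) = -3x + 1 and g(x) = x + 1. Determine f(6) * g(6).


f(6) = -17
g(6) = 7
Product = -119

-119


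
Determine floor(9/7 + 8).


9/7 = 1.2857
1.2857 + 8 = 9.2857
floor(9.2857) = 9

9


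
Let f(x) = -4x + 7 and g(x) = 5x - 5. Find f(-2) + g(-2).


f(-2) = 15
g(-2) = -15
Sum = 0

0


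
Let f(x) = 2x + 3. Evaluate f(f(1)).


f(1) = 5
f(5) = 13

13


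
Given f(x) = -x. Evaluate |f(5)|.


f(5) = -5
|-5| = 5

5


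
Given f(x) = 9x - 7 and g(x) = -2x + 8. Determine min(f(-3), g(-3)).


-34


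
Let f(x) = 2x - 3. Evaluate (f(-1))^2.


f(-1) = -5
(-5)^2 = 25

25


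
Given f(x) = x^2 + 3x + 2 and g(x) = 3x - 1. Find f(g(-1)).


g(-1) = -4
f(-4) = 1*(-4)^2 + 3*(-4) + 2 = 6

6


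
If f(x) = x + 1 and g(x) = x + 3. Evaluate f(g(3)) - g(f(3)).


f(g(3)) = 7
g(f(3)) = 7
Difference = 0

0


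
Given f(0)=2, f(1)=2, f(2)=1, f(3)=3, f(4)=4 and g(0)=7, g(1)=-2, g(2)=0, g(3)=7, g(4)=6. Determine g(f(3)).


f(3) = 3
g(3) = 7

7


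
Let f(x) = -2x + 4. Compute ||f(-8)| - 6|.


f(-8) = 20
|20| = 20
|20 - 6| = 14

14


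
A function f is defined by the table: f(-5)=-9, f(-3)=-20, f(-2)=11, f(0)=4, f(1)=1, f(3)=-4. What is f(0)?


Reading from the table at x = 0

4


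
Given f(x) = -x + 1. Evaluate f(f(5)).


f(5) = -4
f(-4) = 5

5


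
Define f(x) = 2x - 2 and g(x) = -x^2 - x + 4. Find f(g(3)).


g(3) = -8
f(-8) = -18

-18


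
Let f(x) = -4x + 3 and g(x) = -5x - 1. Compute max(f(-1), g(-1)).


f(-1) = 7
g(-1) = 4
max = 7

7


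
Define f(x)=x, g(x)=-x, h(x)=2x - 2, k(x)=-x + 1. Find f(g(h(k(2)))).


k(2) = -1
h(-1) = -4
g(-4) = 4
f(4) = 4

4


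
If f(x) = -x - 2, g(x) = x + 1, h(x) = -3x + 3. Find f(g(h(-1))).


-9


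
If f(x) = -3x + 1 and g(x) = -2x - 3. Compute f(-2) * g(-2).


f(-2) = 7
g(-2) = 1
Product = 7

7


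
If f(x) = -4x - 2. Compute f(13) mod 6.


f(13) = -54
-54 mod 6 = 0

0


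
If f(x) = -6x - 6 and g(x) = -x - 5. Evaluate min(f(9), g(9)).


f(9) = -60
g(9) = -14
min = -60

-60


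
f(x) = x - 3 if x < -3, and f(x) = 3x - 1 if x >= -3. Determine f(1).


2


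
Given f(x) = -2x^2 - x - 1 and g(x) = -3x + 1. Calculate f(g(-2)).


g(-2) = 7
f(7) = (-2)*(7)^2 - 1*(7) - 1 = -106

-106


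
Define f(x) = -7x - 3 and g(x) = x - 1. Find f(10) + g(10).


f(10) = -73
g(10) = 9
Sum = -64

-64


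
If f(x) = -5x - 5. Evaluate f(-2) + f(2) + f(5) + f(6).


f(-2) = 5
f(2) = -15
f(5) = -30
f(6) = -35
Sum = -75

-75


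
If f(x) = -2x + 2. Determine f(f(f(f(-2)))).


f(-2) = 6
f(6) = -10
f(-10) = 22
f(22) = -42

-42


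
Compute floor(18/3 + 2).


18/3 = 6
6 + 2 = 8
floor(8) = 8

8


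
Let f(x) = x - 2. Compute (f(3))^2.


f(3) = 1
(1)^2 = 1

1


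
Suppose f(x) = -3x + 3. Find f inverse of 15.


Solve -3x + 3 = 15
x = (15 - 3) / (-3) = -4

-4


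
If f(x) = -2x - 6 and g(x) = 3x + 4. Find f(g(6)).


g(6) = 22
f(22) = -50

-50


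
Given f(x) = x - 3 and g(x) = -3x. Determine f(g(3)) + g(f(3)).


f(g(3)) = -12
g(f(3)) = 0
Sum = -12

-12


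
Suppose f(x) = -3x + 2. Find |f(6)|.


16


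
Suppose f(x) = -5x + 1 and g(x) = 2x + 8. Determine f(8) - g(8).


f(8) = -39
g(8) = 24
Difference = -63

-63


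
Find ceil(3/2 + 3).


3/2 = 1.5
1.5 + 3 = 4.5
ceil(4.5) = 5

5


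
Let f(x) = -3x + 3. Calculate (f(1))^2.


f(1) = 0
(0)^2 = 0

0


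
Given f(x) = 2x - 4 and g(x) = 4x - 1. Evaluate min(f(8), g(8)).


f(8) = 12
g(8) = 31
min = 12

12


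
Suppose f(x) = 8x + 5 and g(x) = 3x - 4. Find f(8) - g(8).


49


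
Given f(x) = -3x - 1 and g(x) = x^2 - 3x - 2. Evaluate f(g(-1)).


g(-1) = 2
f(2) = -7

-7


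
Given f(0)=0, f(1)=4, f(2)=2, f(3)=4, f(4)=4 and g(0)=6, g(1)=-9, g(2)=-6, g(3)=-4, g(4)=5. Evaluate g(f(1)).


f(1) = 4
g(4) = 5

5


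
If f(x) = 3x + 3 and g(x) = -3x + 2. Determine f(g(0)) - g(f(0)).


f(g(0)) = 9
g(f(0)) = -7
Difference = 16

16


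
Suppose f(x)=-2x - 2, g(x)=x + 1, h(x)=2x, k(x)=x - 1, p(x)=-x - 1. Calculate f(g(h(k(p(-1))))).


p(-1) = 0
k(0) = -1
h(-1) = -2
g(-2) = -1
f(-1) = 0

0


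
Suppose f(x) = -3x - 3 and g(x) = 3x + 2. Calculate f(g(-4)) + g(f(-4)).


56


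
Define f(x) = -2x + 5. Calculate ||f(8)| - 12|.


1


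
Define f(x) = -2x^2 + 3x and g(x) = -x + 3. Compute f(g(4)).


g(4) = -1
f(-1) = (-2)*(-1)^2 + 3*(-1) = -5

-5


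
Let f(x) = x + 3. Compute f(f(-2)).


f(-2) = 1
f(1) = 4

4


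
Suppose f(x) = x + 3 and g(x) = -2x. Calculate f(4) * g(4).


f(4) = 7
g(4) = -8
Product = -56

-56


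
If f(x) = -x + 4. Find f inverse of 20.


Solve -x + 4 = 20
x = (20 - 4) / (-1) = -16

-16


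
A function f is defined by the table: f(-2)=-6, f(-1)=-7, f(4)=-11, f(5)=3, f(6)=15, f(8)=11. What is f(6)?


Reading from the table at x = 6

15


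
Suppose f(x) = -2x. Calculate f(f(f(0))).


f(0) = 0
f(0) = 0
f(0) = 0

0


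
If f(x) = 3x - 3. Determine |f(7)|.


18


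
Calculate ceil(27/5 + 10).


27/5 = 5.4
5.4 + 10 = 15.4
ceil(15.4) = 16

16


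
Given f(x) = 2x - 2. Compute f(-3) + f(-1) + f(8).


f(-3) = -8
f(-1) = -4
f(8) = 14
Sum = 2

2


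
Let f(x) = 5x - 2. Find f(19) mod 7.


f(19) = 93
93 mod 7 = 2

2


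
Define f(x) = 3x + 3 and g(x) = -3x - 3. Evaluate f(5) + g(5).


f(5) = 18
g(5) = -18
Sum = 0

0


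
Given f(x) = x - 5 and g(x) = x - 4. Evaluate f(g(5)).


g(5) = 1
f(1) = -4

-4


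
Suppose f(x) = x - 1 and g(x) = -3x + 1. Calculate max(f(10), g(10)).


f(10) = 9
g(10) = -29
max = 9

9


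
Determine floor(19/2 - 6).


19/2 = 9.5
9.5 - 6 = 3.5
floor(3.5) = 3

3


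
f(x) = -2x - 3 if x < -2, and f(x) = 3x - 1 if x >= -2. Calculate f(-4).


5


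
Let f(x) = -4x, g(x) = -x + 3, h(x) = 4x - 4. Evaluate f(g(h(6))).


h(6) = 20
g(20) = -17
f(-17) = 68

68


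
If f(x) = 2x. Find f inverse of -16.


Solve 2x = -16
x = (-16) / 2 = -8

-8


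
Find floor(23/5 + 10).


23/5 = 4.6
4.6 + 10 = 14.6
floor(14.6) = 14

14


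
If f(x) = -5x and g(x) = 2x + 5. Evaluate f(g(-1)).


g(-1) = 3
f(3) = -15

-15


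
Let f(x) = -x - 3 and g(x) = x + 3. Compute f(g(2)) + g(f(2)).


f(g(2)) = -8
g(f(2)) = -2
Sum = -10

-10


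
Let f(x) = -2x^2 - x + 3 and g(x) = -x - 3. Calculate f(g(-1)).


g(-1) = -2
f(-2) = (-2)*(-2)^2 - 1*(-2) + 3 = -3

-3


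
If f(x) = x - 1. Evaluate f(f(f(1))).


f(1) = 0
f(0) = -1
f(-1) = -2

-2


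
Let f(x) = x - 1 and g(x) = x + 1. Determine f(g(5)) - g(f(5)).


f(g(5)) = 5
g(f(5)) = 5
Difference = 0

0


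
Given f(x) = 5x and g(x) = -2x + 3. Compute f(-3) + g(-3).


f(-3) = -15
g(-3) = 9
Sum = -6

-6


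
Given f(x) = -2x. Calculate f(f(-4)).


f(-4) = 8
f(8) = -16

-16


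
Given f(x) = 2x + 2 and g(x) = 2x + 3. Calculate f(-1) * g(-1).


f(-1) = 0
g(-1) = 1
Product = 0

0


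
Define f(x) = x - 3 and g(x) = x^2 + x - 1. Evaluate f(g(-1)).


g(-1) = -1
f(-1) = -4

-4


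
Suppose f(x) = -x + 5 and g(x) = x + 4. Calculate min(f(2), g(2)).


3


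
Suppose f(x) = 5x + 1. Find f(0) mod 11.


f(0) = 1
1 mod 11 = 1

1


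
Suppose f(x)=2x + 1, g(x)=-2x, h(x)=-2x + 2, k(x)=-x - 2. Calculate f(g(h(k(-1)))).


-15


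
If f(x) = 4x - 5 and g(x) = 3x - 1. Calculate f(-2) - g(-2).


f(-2) = -13
g(-2) = -7
Difference = -6

-6


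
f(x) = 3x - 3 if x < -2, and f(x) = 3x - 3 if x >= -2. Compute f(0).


0 satisfies x >= -2
f(0) = -3

-3


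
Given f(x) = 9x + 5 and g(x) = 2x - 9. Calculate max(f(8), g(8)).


f(8) = 77
g(8) = 7
max = 77

77


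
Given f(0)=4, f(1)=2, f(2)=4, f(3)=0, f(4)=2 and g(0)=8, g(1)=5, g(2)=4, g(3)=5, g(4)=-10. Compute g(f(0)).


-10


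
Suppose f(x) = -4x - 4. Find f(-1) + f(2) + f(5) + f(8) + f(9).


f(-1) = 0
f(2) = -12
f(5) = -24
f(8) = -36
f(9) = -40
Sum = -112

-112


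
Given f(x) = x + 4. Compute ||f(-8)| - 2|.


2


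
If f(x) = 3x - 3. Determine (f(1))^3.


f(1) = 0
(0)^3 = 0

0


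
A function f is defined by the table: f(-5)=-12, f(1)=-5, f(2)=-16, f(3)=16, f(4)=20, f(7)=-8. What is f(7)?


Reading from the table at x = 7

-8


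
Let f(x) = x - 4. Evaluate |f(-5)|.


9


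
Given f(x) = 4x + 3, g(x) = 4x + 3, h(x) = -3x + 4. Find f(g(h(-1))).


h(-1) = 7
g(7) = 31
f(31) = 127

127


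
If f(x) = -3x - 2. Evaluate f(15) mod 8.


f(15) = -47
-47 mod 8 = 1

1


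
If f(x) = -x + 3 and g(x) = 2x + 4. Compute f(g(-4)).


7


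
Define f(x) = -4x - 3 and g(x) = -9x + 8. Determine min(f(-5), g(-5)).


f(-5) = 17
g(-5) = 53
min = 17

17


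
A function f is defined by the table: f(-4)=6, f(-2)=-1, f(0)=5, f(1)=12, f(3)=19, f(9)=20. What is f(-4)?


Reading from the table at x = -4

6


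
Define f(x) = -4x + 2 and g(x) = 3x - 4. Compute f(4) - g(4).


f(4) = -14
g(4) = 8
Difference = -22

-22


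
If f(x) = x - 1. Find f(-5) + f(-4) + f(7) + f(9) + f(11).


f(-5) = -6
f(-4) = -5
f(7) = 6
f(9) = 8
f(11) = 10
Sum = 13

13


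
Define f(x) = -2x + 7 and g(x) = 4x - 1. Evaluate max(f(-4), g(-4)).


f(-4) = 15
g(-4) = -17
max = 15

15


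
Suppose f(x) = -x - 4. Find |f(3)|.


7


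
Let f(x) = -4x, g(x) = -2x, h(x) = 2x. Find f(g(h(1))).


h(1) = 2
g(2) = -4
f(-4) = 16

16


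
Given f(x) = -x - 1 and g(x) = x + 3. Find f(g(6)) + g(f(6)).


f(g(6)) = -10
g(f(6)) = -4
Sum = -14

-14


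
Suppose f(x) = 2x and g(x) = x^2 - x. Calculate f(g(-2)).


g(-2) = 6
f(6) = 12

12


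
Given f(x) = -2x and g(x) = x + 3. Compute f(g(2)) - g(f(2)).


f(g(2)) = -10
g(f(2)) = -1
Difference = -9

-9


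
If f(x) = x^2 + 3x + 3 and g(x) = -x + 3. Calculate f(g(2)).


g(2) = 1
f(1) = 1*(1)^2 + 3*(1) + 3 = 7

7


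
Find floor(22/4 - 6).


22/4 = 5.5
5.5 - 6 = -0.5
floor(-0.5) = -1

-1


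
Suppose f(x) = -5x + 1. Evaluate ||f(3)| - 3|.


f(3) = -14
|-14| = 14
|14 - 3| = 11

11


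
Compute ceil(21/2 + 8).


19


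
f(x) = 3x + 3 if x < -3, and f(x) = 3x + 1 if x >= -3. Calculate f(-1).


-1 satisfies x >= -3
f(-1) = -2

-2


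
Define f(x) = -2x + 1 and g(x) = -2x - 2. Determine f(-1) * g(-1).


f(-1) = 3
g(-1) = 0
Product = 0

0


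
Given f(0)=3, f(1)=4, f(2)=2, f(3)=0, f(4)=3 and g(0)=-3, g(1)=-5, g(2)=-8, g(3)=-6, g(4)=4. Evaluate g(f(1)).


f(1) = 4
g(4) = 4

4


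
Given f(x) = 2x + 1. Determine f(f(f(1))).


f(1) = 3
f(3) = 7
f(7) = 15

15


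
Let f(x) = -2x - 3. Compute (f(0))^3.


-27


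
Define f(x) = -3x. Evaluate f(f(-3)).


-27


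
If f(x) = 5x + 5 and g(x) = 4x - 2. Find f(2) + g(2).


f(2) = 15
g(2) = 6
Sum = 21

21


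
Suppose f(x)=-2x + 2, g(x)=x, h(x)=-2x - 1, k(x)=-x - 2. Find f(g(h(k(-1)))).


k(-1) = -1
h(-1) = 1
g(1) = 1
f(1) = 0

0


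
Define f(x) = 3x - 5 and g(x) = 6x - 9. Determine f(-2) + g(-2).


-32


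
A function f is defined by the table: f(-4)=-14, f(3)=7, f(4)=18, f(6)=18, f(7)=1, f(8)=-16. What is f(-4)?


Reading from the table at x = -4

-14


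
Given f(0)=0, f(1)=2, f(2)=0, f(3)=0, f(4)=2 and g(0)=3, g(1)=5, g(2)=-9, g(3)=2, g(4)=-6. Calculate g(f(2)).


f(2) = 0
g(0) = 3

3


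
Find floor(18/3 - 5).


18/3 = 6
6 - 5 = 1
floor(1) = 1

1


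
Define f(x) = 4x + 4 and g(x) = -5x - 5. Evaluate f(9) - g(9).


f(9) = 40
g(9) = -50
Difference = 90

90


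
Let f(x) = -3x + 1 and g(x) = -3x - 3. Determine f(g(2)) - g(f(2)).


f(g(2)) = 28
g(f(2)) = 12
Difference = 16

16


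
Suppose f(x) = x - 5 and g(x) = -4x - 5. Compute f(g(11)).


g(11) = -49
f(-49) = -54

-54


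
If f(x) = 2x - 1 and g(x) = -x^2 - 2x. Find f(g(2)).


g(2) = -8
f(-8) = -17

-17


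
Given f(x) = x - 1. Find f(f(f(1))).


f(1) = 0
f(0) = -1
f(-1) = -2

-2


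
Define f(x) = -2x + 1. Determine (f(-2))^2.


f(-2) = 5
(5)^2 = 25

25


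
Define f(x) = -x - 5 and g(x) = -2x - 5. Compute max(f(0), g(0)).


f(0) = -5
g(0) = -5
max = -5

-5


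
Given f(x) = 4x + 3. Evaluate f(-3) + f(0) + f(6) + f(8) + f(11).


103


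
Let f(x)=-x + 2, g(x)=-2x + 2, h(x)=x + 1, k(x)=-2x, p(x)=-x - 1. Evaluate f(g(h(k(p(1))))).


p(1) = -2
k(-2) = 4
h(4) = 5
g(5) = -8
f(-8) = 10

10


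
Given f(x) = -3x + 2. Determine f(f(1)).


f(1) = -1
f(-1) = 5

5


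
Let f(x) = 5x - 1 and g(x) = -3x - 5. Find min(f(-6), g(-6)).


f(-6) = -31
g(-6) = 13
min = -31

-31


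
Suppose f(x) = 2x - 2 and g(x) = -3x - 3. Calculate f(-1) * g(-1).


f(-1) = -4
g(-1) = 0
Product = 0

0


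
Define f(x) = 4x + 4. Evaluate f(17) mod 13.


f(17) = 72
72 mod 13 = 7

7


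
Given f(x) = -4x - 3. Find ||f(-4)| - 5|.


f(-4) = 13
|13| = 13
|13 - 5| = 8

8


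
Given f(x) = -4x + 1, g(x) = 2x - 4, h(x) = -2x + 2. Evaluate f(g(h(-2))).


h(-2) = 6
g(6) = 8
f(8) = -31

-31


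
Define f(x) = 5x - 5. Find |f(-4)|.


f(-4) = -25
|-25| = 25

25


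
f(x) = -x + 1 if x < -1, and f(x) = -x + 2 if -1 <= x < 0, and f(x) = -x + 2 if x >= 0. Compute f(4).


-2


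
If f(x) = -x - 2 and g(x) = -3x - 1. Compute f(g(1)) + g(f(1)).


f(g(1)) = 2
g(f(1)) = 8
Sum = 10

10


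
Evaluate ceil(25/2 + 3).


25/2 = 12.5
12.5 + 3 = 15.5
ceil(15.5) = 16

16


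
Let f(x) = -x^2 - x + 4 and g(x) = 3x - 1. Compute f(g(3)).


g(3) = 8
f(8) = (-1)*(8)^2 - 1*(8) + 4 = -68

-68


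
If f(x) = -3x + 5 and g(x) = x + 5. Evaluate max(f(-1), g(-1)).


f(-1) = 8
g(-1) = 4
max = 8

8


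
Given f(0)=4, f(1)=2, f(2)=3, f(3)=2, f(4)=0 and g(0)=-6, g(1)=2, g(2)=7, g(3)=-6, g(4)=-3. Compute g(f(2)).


f(2) = 3
g(3) = -6

-6


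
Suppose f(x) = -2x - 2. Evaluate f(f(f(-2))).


f(-2) = 2
f(2) = -6
f(-6) = 10

10


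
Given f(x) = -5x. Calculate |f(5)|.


f(5) = -25
|-25| = 25

25


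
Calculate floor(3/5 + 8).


8


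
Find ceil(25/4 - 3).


4


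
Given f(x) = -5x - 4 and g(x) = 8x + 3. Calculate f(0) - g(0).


f(0) = -4
g(0) = 3
Difference = -7

-7


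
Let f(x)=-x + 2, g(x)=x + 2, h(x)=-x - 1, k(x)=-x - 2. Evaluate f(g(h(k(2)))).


k(2) = -4
h(-4) = 3
g(3) = 5
f(5) = -3

-3


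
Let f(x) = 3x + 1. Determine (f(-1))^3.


f(-1) = -2
(-2)^3 = -8

-8


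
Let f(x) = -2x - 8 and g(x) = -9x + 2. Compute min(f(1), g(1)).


-10


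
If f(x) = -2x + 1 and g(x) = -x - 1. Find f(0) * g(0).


f(0) = 1
g(0) = -1
Product = -1

-1


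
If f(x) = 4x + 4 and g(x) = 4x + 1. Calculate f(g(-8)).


g(-8) = -31
f(-31) = -120

-120


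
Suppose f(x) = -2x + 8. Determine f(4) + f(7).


-6


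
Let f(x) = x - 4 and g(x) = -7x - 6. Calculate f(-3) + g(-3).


f(-3) = -7
g(-3) = 15
Sum = 8

8


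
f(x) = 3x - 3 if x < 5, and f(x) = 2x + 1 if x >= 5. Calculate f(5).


5 satisfies x >= 5
f(5) = 11

11


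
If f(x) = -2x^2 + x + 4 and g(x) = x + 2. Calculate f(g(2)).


g(2) = 4
f(4) = (-2)*(4)^2 + 1*(4) + 4 = -24

-24


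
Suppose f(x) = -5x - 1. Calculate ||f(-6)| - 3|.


26


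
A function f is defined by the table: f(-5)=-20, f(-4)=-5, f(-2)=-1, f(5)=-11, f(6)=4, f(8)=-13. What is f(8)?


-13


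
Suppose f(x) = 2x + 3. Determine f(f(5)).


f(5) = 13
f(13) = 29

29


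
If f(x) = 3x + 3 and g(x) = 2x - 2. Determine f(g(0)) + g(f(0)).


1


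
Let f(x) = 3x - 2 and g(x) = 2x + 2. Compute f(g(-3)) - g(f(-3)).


6


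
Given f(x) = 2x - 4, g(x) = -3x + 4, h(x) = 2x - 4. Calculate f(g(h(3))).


h(3) = 2
g(2) = -2
f(-2) = -8

-8


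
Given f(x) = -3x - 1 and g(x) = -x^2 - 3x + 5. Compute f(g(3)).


g(3) = -13
f(-13) = 38

38


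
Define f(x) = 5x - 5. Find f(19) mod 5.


0


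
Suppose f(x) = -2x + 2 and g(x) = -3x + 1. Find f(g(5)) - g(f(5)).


f(g(5)) = 30
g(f(5)) = 25
Difference = 5

5


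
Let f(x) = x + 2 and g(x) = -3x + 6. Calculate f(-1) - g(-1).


f(-1) = 1
g(-1) = 9
Difference = -8

-8


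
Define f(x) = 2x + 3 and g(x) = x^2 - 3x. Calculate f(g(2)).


g(2) = -2
f(-2) = -1

-1


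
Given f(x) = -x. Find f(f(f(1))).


-1


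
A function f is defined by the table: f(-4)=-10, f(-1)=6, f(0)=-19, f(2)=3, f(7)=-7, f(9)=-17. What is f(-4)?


Reading from the table at x = -4

-10


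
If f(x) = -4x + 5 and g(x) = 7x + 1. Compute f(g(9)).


g(9) = 64
f(64) = -251

-251
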